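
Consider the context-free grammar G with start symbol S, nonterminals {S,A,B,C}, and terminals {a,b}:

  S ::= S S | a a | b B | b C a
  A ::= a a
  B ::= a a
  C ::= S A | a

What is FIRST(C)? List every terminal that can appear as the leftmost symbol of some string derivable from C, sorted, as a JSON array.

FIRST sets, iterate to fixpoint:
pass 1:
  A via A→a a: +{a}
  B via B→a a: +{a}
  C via C→a: +{a}
  S via S→a a: +{a}
  S via S→b B: +{b}
  S: {a,b}  A: {a}  B: {a}  C: {a}
pass 2:
  C via C→S A: +{b}
  S: {a,b}  A: {a}  B: {a}  C: {a,b}
pass 3: (stable)
  S: {a,b}  A: {a}  B: {a}  C: {a,b}

FIRST(C) = ["a", "b"]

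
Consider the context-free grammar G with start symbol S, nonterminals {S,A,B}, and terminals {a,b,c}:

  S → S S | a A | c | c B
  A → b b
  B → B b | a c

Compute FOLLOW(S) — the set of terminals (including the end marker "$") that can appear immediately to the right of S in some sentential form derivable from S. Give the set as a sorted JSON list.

FIRST sets, iterate to fixpoint:
pass 1:
  A via A→b b: +{b}
  B via B→a c: +{a}
  S via S→a A: +{a}
  S via S→c: +{c}
  S: {a,c}  A: {b}  B: {a}
pass 2: (no change)
  S: {a,c}  A: {b}  B: {a}

FOLLOW iteration:
FOLLOW(S) := {$}
[1]
  B→B b: FOLLOW(B) ⊇ FIRST(b) = {b}; new: +{b}
  S→S S: FOLLOW(S) ⊇ FIRST(S) = {a,c}; new: +{a,c}
  S→a A: FOLLOW(A) ⊇ FOLLOW(S) ⊇ {$,a,c}; new: +{$,a,c}
  S→c B: FOLLOW(B) ⊇ FOLLOW(S) ⊇ {$,a,c}; new: +{$,a,c}
  FOLLOW[S]={$,a,c}  FOLLOW[A]={$,a,c}  FOLLOW[B]={$,a,b,c}
[2] done
  FOLLOW[S]={$,a,c}  FOLLOW[A]={$,a,c}  FOLLOW[B]={$,a,b,c}

FOLLOW(S) = ["$", "a", "c"]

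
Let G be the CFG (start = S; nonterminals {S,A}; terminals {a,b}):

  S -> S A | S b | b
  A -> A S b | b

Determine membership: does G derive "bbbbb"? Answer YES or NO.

CNF form of G:
  S -> S A | S T0 | b
  A -> A X1 | b
  T0 -> b
  X1 -> S T0

CYK fill:
  [0..0]={A,S,T0}  "b"  orig:{A,S}
  [1..1]={A,S,T0}  "b"  orig:{A,S}
  [2..2]={A,S,T0}  "b"  orig:{A,S}
  [3..3]={A,S,T0}  "b"  orig:{A,S}
  [4..4]={A,S,T0}  "b"  orig:{A,S}
  [0..1]={S,X1}  "bb"  orig:{S}
  [1..2]={S,X1}  "bb"  orig:{S}
  [2..3]={S,X1}  "bb"  orig:{S}
  [3..4]={S,X1}  "bb"  orig:{S}
  [0..2]={A,S,X1}  "bbb"  orig:{A,S}
  [1..3]={A,S,X1}  "bbb"  orig:{A,S}
  [2..4]={A,S,X1}  "bbb"  orig:{A,S}
  [0..3]={A,S,X1}  "bbbb"  orig:{A,S}
  [1..4]={A,S,X1}  "bbbb"  orig:{A,S}
  [0..4]={A,S,X1}  "bbbbb"  orig:{A,S}

S ∈ T[0,4] ⇒ YES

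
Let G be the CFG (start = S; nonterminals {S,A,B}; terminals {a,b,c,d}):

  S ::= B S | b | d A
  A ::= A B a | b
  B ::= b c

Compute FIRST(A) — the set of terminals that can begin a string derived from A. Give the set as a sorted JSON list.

FIRST iteration:
pass 1:
  A via A→b: +{b}
  B via B→b c: +{b}
  S via S→B S: +{b}
  S via S→d A: +{d}
  FIRST[S]={b,d}  FIRST[A]={b}  FIRST[B]={b}
pass 2: — fixpoint
  FIRST[S]={b,d}  FIRST[A]={b}  FIRST[B]={b}

FIRST(A) = ["b"]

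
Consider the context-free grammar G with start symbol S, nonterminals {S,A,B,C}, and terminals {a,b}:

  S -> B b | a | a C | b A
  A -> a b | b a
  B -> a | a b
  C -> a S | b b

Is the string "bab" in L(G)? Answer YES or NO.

Convert to CNF:
  S -> B T1 | T0 C | T1 A | a
  A -> T0 T1 | T1 T0
  B -> T0 T1 | a
  C -> T0 S | T1 T1
  T0 -> a
  T1 -> b

CYK table (by increasing span):
  cell(0,0) b: {T1}  orig:{}
  cell(1,1) a: {B,S,T0}  orig:{B,S}
  cell(2,2) b: {T1}  orig:{}
  cell(0,1) ba: {A}
  cell(1,2) ab: {A,B,S}
  cell(0,2) bab: {S}

S ∈ T[0,2] ⇒ YES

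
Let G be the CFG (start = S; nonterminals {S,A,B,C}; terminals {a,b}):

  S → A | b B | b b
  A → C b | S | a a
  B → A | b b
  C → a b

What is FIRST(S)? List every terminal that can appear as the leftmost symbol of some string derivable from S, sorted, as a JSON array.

Compute FIRST by fixpoint:
round 1:
  A via A→a a: +{a}
  B via B→A: +{a}
  B via B→b b: +{b}
  C via C→a b: +{a}
  S via S→A: +{a}
  S via S→b B: +{b}
  FIRST[S]={a,b}  FIRST[A]={a}  FIRST[B]={a,b}  FIRST[C]={a}
round 2:
  A via A→S: +{b}
  FIRST[S]={a,b}  FIRST[A]={a,b}  FIRST[B]={a,b}  FIRST[C]={a}
round 3: (no change)
  FIRST[S]={a,b}  FIRST[A]={a,b}  FIRST[B]={a,b}  FIRST[C]={a}

FIRST(S) = ["a", "b"]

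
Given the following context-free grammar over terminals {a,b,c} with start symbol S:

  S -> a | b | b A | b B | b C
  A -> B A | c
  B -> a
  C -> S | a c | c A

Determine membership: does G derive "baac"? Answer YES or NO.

CNF form of G:
  S -> T2 A | T2 B | T2 C | a | b
  A -> B A | c
  B -> a
  C -> T0 T1 | T1 A | T2 A | T2 B | T2 C | a | b
  T0 -> a
  T1 -> c
  T2 -> b

CYK table (by increasing span):
  [0..0]={C,S,T2}  "b"  orig:{C,S}
  [1..1]={B,C,S,T0}  "a"  orig:{B,C,S}
  [2..2]={B,C,S,T0}  "a"  orig:{B,C,S}
  [3..3]={A,T1}  "c"  orig:{A}
  [0..1]={C,S}  "ba"
  [1..2]=∅  "aa"
  [2..3]={A,C}  "ac"
  [0..2]=∅  "baa"
  [1..3]={A}  "aac"
  [0..3]={C,S}  "baac"

S ∈ T[0,3] ⇒ YES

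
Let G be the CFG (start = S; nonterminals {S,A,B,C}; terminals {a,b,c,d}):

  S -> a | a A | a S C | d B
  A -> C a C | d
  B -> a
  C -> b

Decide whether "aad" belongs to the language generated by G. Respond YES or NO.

Convert to CNF:
  S -> T0 A | T0 X3 | T1 B | a
  A -> C X2 | d
  B -> a
  C -> b
  T0 -> a
  T1 -> d
  X2 -> T0 C
  X3 -> S C

Fill CYK table bottom-up:
  T[0,0] 'a' = {B,S,T0}  orig:{B,S}
  T[1,1] 'a' = {B,S,T0}  orig:{B,S}
  T[2,2] 'd' = {A,T1}  orig:{A}
  T[0,1] 'aa' = ∅
  T[1,2] 'ad' = {S}
  T[0,2] 'aad' = ∅

S ∉ T[0,2] ⇒ NO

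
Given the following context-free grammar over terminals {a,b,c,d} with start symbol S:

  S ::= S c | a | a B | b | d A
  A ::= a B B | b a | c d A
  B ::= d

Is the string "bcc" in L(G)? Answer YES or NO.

Convert to CNF:
  S -> S T2 | T0 B | T3 A | a | b
  A -> T0 X4 | T1 T0 | T2 X5
  B -> d
  T0 -> a
  T1 -> b
  T2 -> c
  T3 -> d
  X4 -> B B
  X5 -> T3 A

CYK fill:
  [0..0]={S,T1}  "b"  orig:{S}
  [1..1]={T2}  "c"  orig:{}
  [2..2]={T2}  "c"  orig:{}
  [0..1]={S}  "bc"
  [1..2]=∅  "cc"
  [0..2]={S}  "bcc"

S ∈ T[0,2] ⇒ YES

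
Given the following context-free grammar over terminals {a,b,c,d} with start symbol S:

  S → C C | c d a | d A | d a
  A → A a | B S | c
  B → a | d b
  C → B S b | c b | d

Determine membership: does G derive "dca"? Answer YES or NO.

Convert to CNF:
  S -> C C | T1 A | T1 T0 | T3 X5
  A -> A T0 | B S | c
  B -> T1 T2 | a
  C -> B X4 | T3 T2 | d
  T0 -> a
  T1 -> d
  T2 -> b
  T3 -> c
  X4 -> S T2
  X5 -> T1 T0

Fill CYK table bottom-up:
  T[0,0] 'd' = {C,T1}  orig:{C}
  T[1,1] 'c' = {A,T3}  orig:{A}
  T[2,2] 'a' = {B,T0}  orig:{B}
  T[0,1] 'dc' = {S}
  T[1,2] 'ca' = {A}
  T[0,2] 'dca' = {S}

S ∈ T[0,2] ⇒ YES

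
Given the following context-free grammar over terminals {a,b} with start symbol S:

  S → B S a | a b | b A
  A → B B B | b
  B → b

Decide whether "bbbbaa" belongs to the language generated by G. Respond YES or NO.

Convert to CNF:
  S -> B X3 | T0 T1 | T1 A
  A -> B X2 | b
  B -> b
  T0 -> a
  T1 -> b
  X2 -> B B
  X3 -> S T0

Fill CYK table bottom-up:
  [0..0]={A,B,T1}  "b"  orig:{A,B}
  [1..1]={A,B,T1}  "b"  orig:{A,B}
  [2..2]={A,B,T1}  "b"  orig:{A,B}
  [3..3]={A,B,T1}  "b"  orig:{A,B}
  [4..4]={T0}  "a"  orig:{}
  [5..5]={T0}  "a"  orig:{}
  [0..1]={S,X2}  "bb"  orig:{S}
  [1..2]={S,X2}  "bb"  orig:{S}
  [2..3]={S,X2}  "bb"  orig:{S}
  [3..4]=∅  "ba"
  [4..5]=∅  "aa"
  [0..2]={A}  "bbb"
  [1..3]={A}  "bbb"
  [2..4]={X3}  "bba"  orig:{}
  [3..5]=∅  "baa"
  [0..3]={S}  "bbbb"
  [1..4]={S}  "bbba"
  [2..5]=∅  "bbaa"
  [0..4]={X3}  "bbbba"  orig:{}
  [1..5]={X3}  "bbbaa"  orig:{}
  [0..5]={S}  "bbbbaa"

S ∈ T[0,5] ⇒ YES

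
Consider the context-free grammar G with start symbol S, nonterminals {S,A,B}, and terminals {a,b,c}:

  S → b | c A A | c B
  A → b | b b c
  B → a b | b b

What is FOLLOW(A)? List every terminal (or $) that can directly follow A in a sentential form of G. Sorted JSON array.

FIRST sets, iterate to fixpoint:
round 1:
  A via A→b: +{b}
  B via B→a b: +{a}
  B via B→b b: +{b}
  S via S→b: +{b}
  S via S→c A A: +{c}
  FIRST[S]={b,c}  FIRST[A]={b}  FIRST[B]={a,b}
round 2: (no change)
  FIRST[S]={b,c}  FIRST[A]={b}  FIRST[B]={a,b}

FOLLOW iteration:
FOLLOW(S) := {$}
pass 1:
  S→c A A: FOLLOW(A) ⊇ FIRST(A) = {b}; new: +{b}
  S→c A A: FOLLOW(A) ⊇ FOLLOW(S) ⊇ {$}; new: +{$}
  S→c B: FOLLOW(B) ⊇ FOLLOW(S) ⊇ {$}; new: +{$}
  FOLLOW[S]={$}  FOLLOW[A]={$,b}  FOLLOW[B]={$}
pass 2: (stable)
  FOLLOW[S]={$}  FOLLOW[A]={$,b}  FOLLOW[B]={$}

FOLLOW(A) = ["$", "b"]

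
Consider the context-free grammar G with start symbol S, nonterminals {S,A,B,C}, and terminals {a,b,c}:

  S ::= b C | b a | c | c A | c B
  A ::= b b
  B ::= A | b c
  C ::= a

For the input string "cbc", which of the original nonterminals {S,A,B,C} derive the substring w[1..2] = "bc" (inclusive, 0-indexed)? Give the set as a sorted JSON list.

Convert to CNF:
  S -> T0 C | T0 T2 | T1 A | T1 B | c
  A -> T0 T0
  B -> T0 T0 | T0 T1
  C -> a
  T0 -> b
  T1 -> c
  T2 -> a

Fill CYK table bottom-up — only the sub-triangle for w[1..2]:
  T[1,1] 'b' = {T0}  orig:{}
  T[2,2] 'c' = {S,T1}  orig:{S}
  T[1,2] 'bc' = {B}

Original NTs in T[1,2] deriving "bc": ["B"]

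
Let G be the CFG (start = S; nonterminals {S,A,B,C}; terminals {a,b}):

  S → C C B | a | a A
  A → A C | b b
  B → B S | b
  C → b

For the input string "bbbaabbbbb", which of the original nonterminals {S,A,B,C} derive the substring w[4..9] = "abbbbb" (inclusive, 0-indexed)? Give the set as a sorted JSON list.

CNF form of G:
  S -> C X2 | T1 A | a
  A -> A C | T0 T0
  B -> B S | b
  C -> b
  T0 -> b
  T1 -> a
  X2 -> C B

CYK table (by increasing span), restricted to cells inside w[4..9]:
  cell(4,4) a: {S,T1}  orig:{S}
  cell(5,5) b: {B,C,T0}  orig:{B,C}
  cell(6,6) b: {B,C,T0}  orig:{B,C}
  cell(7,7) b: {B,C,T0}  orig:{B,C}
  cell(8,8) b: {B,C,T0}  orig:{B,C}
  cell(9,9) b: {B,C,T0}  orig:{B,C}
  cell(4,5) ab: ∅
  cell(5,6) bb: {A,X2}  orig:{A}
  cell(6,7) bb: {A,X2}  orig:{A}
  cell(7,8) bb: {A,X2}  orig:{A}
  cell(8,9) bb: {A,X2}  orig:{A}
  cell(4,6) abb: {S}
  cell(5,7) bbb: {A,S}
  cell(6,8) bbb: {A,S}
  cell(7,9) bbb: {A,S}
  cell(4,7) abbb: {S}
  cell(5,8) bbbb: {A,B}
  cell(6,9) bbbb: {A,B}
  cell(4,8) abbbb: {S}
  cell(5,9) bbbbb: {A,X2}  orig:{A}
  cell(4,9) abbbbb: {S}

Original NTs in T[4,9] deriving "abbbbb": ["S"]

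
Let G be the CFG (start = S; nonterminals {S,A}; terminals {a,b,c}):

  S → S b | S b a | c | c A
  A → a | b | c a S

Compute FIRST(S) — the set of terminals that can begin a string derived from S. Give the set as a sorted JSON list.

FIRST iteration:
pass 1:
  A via A→a: +{a}
  A via A→b: +{b}
  A via A→c a S: +{c}
  S via S→c: +{c}
  FIRST[S]={c}  FIRST[A]={a,b,c}
pass 2: done
  FIRST[S]={c}  FIRST[A]={a,b,c}

FIRST(S) = ["c"]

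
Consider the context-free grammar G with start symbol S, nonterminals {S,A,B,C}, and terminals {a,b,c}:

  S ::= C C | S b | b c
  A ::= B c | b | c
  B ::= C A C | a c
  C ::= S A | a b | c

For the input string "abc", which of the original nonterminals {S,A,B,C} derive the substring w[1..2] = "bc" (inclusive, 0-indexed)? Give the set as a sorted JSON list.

CNF form of G:
  S -> C C | S T2 | T2 T0
  A -> B T0 | b | c
  B -> C X3 | T1 T0
  C -> S A | T1 T2 | c
  T0 -> c
  T1 -> a
  T2 -> b
  X3 -> A C

Fill CYK table bottom-up (cells [i..j] with 1 ≤ i ≤ j ≤ 2 only):
  [1..1]={A,T2}  "b"  orig:{A}
  [2..2]={A,C,T0}  "c"  orig:{A,C}
  [1..2]={S,X3}  "bc"  orig:{S}

Original NTs in T[1,2] deriving "bc": ["S"]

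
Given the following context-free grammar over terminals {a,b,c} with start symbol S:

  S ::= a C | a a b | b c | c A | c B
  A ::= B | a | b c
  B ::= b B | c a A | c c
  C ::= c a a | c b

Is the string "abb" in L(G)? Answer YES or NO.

CNF form of G:
  S -> T0 T1 | T1 A | T1 B | T2 C | T2 X6
  A -> T0 B | T0 T1 | T1 T1 | T1 X3 | a
  B -> T0 B | T1 T1 | T1 X4
  C -> T1 T0 | T1 X5
  T0 -> b
  T1 -> c
  T2 -> a
  X3 -> T2 A
  X4 -> T2 A
  X5 -> T2 T2
  X6 -> T2 T0

CYK fill:
  cell(0,0) a: {A,T2}  orig:{A}
  cell(1,1) b: {T0}  orig:{}
  cell(2,2) b: {T0}  orig:{}
  cell(0,1) ab: {X6}  orig:{}
  cell(1,2) bb: ∅
  cell(0,2) abb: ∅

S ∉ T[0,2] ⇒ NO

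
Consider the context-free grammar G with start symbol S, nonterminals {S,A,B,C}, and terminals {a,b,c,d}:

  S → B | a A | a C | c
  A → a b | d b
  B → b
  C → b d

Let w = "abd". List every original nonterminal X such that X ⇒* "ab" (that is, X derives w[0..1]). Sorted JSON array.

CNF form of G:
  S -> T0 A | T0 C | b | c
  A -> T0 T1 | T2 T1
  B -> b
  C -> T1 T2
  T0 -> a
  T1 -> b
  T2 -> d

CYK fill — only the sub-triangle for w[0..1]:
  T[0,0] 'a' = {T0}  orig:{}
  T[1,1] 'b' = {B,S,T1}  orig:{B,S}
  T[0,1] 'ab' = {A}

Original NTs in T[0,1] deriving "ab": ["A"]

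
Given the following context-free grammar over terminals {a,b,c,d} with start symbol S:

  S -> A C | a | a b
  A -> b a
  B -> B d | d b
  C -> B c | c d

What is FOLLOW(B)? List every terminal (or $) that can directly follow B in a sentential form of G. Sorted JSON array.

FIRST sets, iterate to fixpoint:
[1]
  A via A→b a: +{b}
  B via B→d b: +{d}
  C via C→B c: +{d}
  C via C→c d: +{c}
  S via S→A C: +{b}
  S via S→a: +{a}
  S: {a,b}  A: {b}  B: {d}  C: {c,d}
[2] done
  S: {a,b}  A: {b}  B: {d}  C: {c,d}

FOLLOW iteration:
initialize: $ ∈ FOLLOW(S)
pass 1:
  B→B d: FOLLOW(B) ⊇ FIRST(d) = {d}; new: +{d}
  C→B c: FOLLOW(B) ⊇ FIRST(c) = {c}; new: +{c}
  S→A C: FOLLOW(A) ⊇ FIRST(C) = {c,d}; new: +{c,d}
  S→A C: FOLLOW(C) ⊇ FOLLOW(S) ⊇ {$}; new: +{$}
  S: {$}  A: {c,d}  B: {c,d}  C: {$}
pass 2: (stable)
  S: {$}  A: {c,d}  B: {c,d}  C: {$}

FOLLOW(B) = ["c", "d"]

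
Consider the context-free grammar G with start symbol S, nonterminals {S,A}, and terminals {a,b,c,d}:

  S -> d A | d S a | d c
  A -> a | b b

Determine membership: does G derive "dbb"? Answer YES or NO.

CNF form of G:
  S -> T1 A | T1 T3 | T1 X4
  A -> T0 T0 | a
  T0 -> b
  T1 -> d
  T2 -> a
  T3 -> c
  X4 -> S T2

Fill CYK table bottom-up:
  cell(0,0) d: {T1}  orig:{}
  cell(1,1) b: {T0}  orig:{}
  cell(2,2) b: {T0}  orig:{}
  cell(0,1) db: ∅
  cell(1,2) bb: {A}
  cell(0,2) dbb: {S}

S ∈ T[0,2] ⇒ YES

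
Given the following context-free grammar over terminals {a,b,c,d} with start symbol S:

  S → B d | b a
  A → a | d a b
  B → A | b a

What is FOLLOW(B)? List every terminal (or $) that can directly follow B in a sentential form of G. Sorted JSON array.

FIRST sets, iterate to fixpoint:
pass 1:
  A via A→a: +{a}
  A via A→d a b: +{d}
  B via B→A: +{a,d}
  B via B→b a: +{b}
  S via S→B d: +{a,b,d}
  S: {a,b,d}  A: {a,d}  B: {a,b,d}
pass 2: (no change)
  S: {a,b,d}  A: {a,d}  B: {a,b,d}

Compute FOLLOW by fixpoint:
seed FOLLOW(S) with $
[1]
  S→B d: FOLLOW(B) ⊇ FIRST(d) = {d}; new: +{d}
  FOLLOW(S)={$}  FOLLOW(A)={}  FOLLOW(B)={d}
[2]
  B→A: FOLLOW(A) ⊇ FOLLOW(B) ⊇ {d}; new: +{d}
  FOLLOW(S)={$}  FOLLOW(A)={d}  FOLLOW(B)={d}
[3] (no change)
  FOLLOW(S)={$}  FOLLOW(A)={d}  FOLLOW(B)={d}

FOLLOW(B) = ["d"]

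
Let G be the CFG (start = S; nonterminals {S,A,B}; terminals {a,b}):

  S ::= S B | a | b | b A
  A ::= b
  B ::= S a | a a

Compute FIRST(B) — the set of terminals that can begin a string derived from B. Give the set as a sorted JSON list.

FIRST iteration:
[1]
  A via A→b: +{b}
  B via B→a a: +{a}
  S via S→a: +{a}
  S via S→b: +{b}
  FIRST[S]={a,b}  FIRST[A]={b}  FIRST[B]={a}
[2]
  B via B→S a: +{b}
  FIRST[S]={a,b}  FIRST[A]={b}  FIRST[B]={a,b}
[3] — fixpoint
  FIRST[S]={a,b}  FIRST[A]={b}  FIRST[B]={a,b}

FIRST(B) = ["a", "b"]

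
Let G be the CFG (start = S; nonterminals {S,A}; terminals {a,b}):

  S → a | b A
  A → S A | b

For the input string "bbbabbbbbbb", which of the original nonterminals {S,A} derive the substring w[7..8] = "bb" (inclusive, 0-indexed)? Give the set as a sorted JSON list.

CNF form of G:
  S -> T0 A | a
  A -> S A | b
  T0 -> b

CYK fill, restricted to cells inside w[7..8]:
  T[7,7] 'b' = {A,T0}  orig:{A}
  T[8,8] 'b' = {A,T0}  orig:{A}
  T[7,8] 'bb' = {S}

Original NTs in T[7,8] deriving "bb": ["S"]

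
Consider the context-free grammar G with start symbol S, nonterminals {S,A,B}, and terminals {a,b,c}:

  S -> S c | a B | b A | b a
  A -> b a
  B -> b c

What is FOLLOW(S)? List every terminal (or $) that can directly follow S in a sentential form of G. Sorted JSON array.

FIRST sets, iterate to fixpoint:
pass 1:
  A via A→b a: +{b}
  B via B→b c: +{b}
  S via S→a B: +{a}
  S via S→b A: +{b}
  FIRST(S)={a,b}  FIRST(A)={b}  FIRST(B)={b}
pass 2: (stable)
  FIRST(S)={a,b}  FIRST(A)={b}  FIRST(B)={b}

FOLLOW iteration:
seed FOLLOW(S) with $
iter 1:
  S→S c: FOLLOW(S) ⊇ FIRST(c) = {c}; new: +{c}
  S→a B: FOLLOW(B) ⊇ FOLLOW(S) ⊇ {$,c}; new: +{$,c}
  S→b A: FOLLOW(A) ⊇ FOLLOW(S) ⊇ {$,c}; new: +{$,c}
  FOLLOW(S)={$,c}  FOLLOW(A)={$,c}  FOLLOW(B)={$,c}
iter 2: (no change)
  FOLLOW(S)={$,c}  FOLLOW(A)={$,c}  FOLLOW(B)={$,c}

FOLLOW(S) = ["$", "c"]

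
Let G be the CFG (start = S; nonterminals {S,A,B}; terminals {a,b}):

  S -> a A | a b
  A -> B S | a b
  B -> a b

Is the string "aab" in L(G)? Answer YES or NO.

Convert to CNF:
  S -> T0 A | T0 T1
  A -> B S | T0 T1
  B -> T0 T1
  T0 -> a
  T1 -> b

CYK fill:
  [0..0]={T0}  "a"  orig:{}
  [1..1]={T0}  "a"  orig:{}
  [2..2]={T1}  "b"  orig:{}
  [0..1]=∅  "aa"
  [1..2]={A,B,S}  "ab"
  [0..2]={S}  "aab"

S ∈ T[0,2] ⇒ YES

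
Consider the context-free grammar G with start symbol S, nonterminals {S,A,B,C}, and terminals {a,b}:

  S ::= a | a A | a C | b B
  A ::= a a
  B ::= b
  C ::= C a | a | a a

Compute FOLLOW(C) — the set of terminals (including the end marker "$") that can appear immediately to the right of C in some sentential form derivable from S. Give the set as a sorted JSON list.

FIRST sets, iterate to fixpoint:
[1]
  A via A→a a: +{a}
  B via B→b: +{b}
  C via C→a: +{a}
  S via S→a: +{a}
  S via S→b B: +{b}
  FIRST[S]={a,b}  FIRST[A]={a}  FIRST[B]={b}  FIRST[C]={a}
[2] — fixpoint
  FIRST[S]={a,b}  FIRST[A]={a}  FIRST[B]={b}  FIRST[C]={a}

Compute FOLLOW by fixpoint:
seed FOLLOW(S) with $
[1]
  C→C a: FOLLOW(C) ⊇ FIRST(a) = {a}; new: +{a}
  S→a A: FOLLOW(A) ⊇ FOLLOW(S) ⊇ {$}; new: +{$}
  S→a C: FOLLOW(C) ⊇ FOLLOW(S) ⊇ {$}; new: +{$}
  S→b B: FOLLOW(B) ⊇ FOLLOW(S) ⊇ {$}; new: +{$}
  FOLLOW[S]={$}  FOLLOW[A]={$}  FOLLOW[B]={$}  FOLLOW[C]={$,a}
[2] (no change)
  FOLLOW[S]={$}  FOLLOW[A]={$}  FOLLOW[B]={$}  FOLLOW[C]={$,a}

FOLLOW(C) = ["$", "a"]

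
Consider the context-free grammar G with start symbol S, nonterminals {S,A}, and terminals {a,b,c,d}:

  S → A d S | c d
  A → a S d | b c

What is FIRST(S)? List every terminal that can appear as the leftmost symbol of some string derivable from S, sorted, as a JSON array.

Compute FIRST by fixpoint:
iter 1:
  A via A→a S d: +{a}
  A via A→b c: +{b}
  S via S→A d S: +{a,b}
  S via S→c d: +{c}
  S: {a,b,c}  A: {a,b}
iter 2: (stable)
  S: {a,b,c}  A: {a,b}

FIRST(S) = ["a", "b", "c"]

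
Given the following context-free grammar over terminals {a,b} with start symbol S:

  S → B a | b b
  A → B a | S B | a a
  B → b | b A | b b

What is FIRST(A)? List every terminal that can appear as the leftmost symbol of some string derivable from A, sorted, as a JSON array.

FIRST iteration:
round 1:
  A via A→a a: +{a}
  B via B→b: +{b}
  S via S→B a: +{b}
  FIRST[S]={b}  FIRST[A]={a}  FIRST[B]={b}
round 2:
  A via A→B a: +{b}
  FIRST[S]={b}  FIRST[A]={a,b}  FIRST[B]={b}
round 3: (no change)
  FIRST[S]={b}  FIRST[A]={a,b}  FIRST[B]={b}

FIRST(A) = ["a", "b"]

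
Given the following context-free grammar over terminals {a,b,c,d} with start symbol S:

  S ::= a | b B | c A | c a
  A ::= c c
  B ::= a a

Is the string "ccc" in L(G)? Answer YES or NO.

Convert to CNF:
  S -> T0 A | T0 T1 | T2 B | a
  A -> T0 T0
  B -> T1 T1
  T0 -> c
  T1 -> a
  T2 -> b

Fill CYK table bottom-up:
  [0..0]={T0}  "c"  orig:{}
  [1..1]={T0}  "c"  orig:{}
  [2..2]={T0}  "c"  orig:{}
  [0..1]={A}  "cc"
  [1..2]={A}  "cc"
  [0..2]={S}  "ccc"

S ∈ T[0,2] ⇒ YES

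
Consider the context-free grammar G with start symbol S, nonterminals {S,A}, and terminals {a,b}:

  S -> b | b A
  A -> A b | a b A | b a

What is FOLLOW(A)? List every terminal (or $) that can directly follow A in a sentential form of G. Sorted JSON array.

FIRST sets, iterate to fixpoint:
iter 1:
  A via A→a b A: +{a}
  A via A→b a: +{b}
  S via S→b: +{b}
  FIRST[S]={b}  FIRST[A]={a,b}
iter 2: (no change)
  FIRST[S]={b}  FIRST[A]={a,b}

FOLLOW iteration:
seed FOLLOW(S) with $
[1]
  A→A b: FOLLOW(A) ⊇ FIRST(b) = {b}; new: +{b}
  S→b A: FOLLOW(A) ⊇ FOLLOW(S) ⊇ {$}; new: +{$}
  FOLLOW(S)={$}  FOLLOW(A)={$,b}
[2] (stable)
  FOLLOW(S)={$}  FOLLOW(A)={$,b}

FOLLOW(A) = ["$", "b"]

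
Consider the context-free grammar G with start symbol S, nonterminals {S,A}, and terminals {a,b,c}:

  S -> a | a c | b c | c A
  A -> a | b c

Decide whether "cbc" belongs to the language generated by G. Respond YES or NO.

Convert to CNF:
  S -> T0 T1 | T1 A | T2 T1 | a
  A -> T0 T1 | a
  T0 -> b
  T1 -> c
  T2 -> a

Fill CYK table bottom-up:
  cell(0,0) c: {T1}  orig:{}
  cell(1,1) b: {T0}  orig:{}
  cell(2,2) c: {T1}  orig:{}
  cell(0,1) cb: ∅
  cell(1,2) bc: {A,S}
  cell(0,2) cbc: {S}

S ∈ T[0,2] ⇒ YES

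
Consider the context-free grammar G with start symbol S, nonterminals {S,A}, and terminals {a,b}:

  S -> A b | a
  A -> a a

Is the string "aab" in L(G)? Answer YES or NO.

CNF form of G:
  S -> A T1 | a
  A -> T0 T0
  T0 -> a
  T1 -> b

CYK fill:
  cell(0,0) a: {S,T0}  orig:{S}
  cell(1,1) a: {S,T0}  orig:{S}
  cell(2,2) b: {T1}  orig:{}
  cell(0,1) aa: {A}
  cell(1,2) ab: ∅
  cell(0,2) aab: {S}

S ∈ T[0,2] ⇒ YES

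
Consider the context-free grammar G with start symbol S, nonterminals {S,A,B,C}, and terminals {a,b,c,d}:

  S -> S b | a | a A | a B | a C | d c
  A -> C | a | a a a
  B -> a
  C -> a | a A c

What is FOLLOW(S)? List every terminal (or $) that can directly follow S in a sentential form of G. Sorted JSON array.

Compute FIRST by fixpoint:
pass 1:
  A via A→a: +{a}
  B via B→a: +{a}
  C via C→a: +{a}
  S via S→a: +{a}
  S via S→d c: +{d}
  FIRST[S]={a,d}  FIRST[A]={a}  FIRST[B]={a}  FIRST[C]={a}
pass 2: (stable)
  FIRST[S]={a,d}  FIRST[A]={a}  FIRST[B]={a}  FIRST[C]={a}

Compute FOLLOW by fixpoint:
FOLLOW(S) := {$}
pass 1:
  C→a A c: FOLLOW(A) ⊇ FIRST(c) = {c}; new: +{c}
  S→S b: FOLLOW(S) ⊇ FIRST(b) = {b}; new: +{b}
  S→a A: FOLLOW(A) ⊇ FOLLOW(S) ⊇ {$,b}; new: +{$,b}
  S→a B: FOLLOW(B) ⊇ FOLLOW(S) ⊇ {$,b}; new: +{$,b}
  S→a C: FOLLOW(C) ⊇ FOLLOW(S) ⊇ {$,b}; new: +{$,b}
  S: {$,b}  A: {$,b,c}  B: {$,b}  C: {$,b}
pass 2:
  A→C: FOLLOW(C) ⊇ FOLLOW(A) ⊇ {$,b,c}; new: +{c}
  S: {$,b}  A: {$,b,c}  B: {$,b}  C: {$,b,c}
pass 3: (stable)
  S: {$,b}  A: {$,b,c}  B: {$,b}  C: {$,b,c}

FOLLOW(S) = ["$", "b"]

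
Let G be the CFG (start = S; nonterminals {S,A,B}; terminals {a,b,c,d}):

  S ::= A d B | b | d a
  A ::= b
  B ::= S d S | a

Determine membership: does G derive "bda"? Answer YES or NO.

CNF form of G:
  S -> A X3 | T0 T1 | b
  A -> b
  B -> S X2 | a
  T0 -> d
  T1 -> a
  X2 -> T0 S
  X3 -> T0 B

Fill CYK table bottom-up:
  cell(0,0) b: {A,S}
  cell(1,1) d: {T0}  orig:{}
  cell(2,2) a: {B,T1}  orig:{B}
  cell(0,1) bd: ∅
  cell(1,2) da: {S,X3}  orig:{S}
  cell(0,2) bda: {S}

S ∈ T[0,2] ⇒ YES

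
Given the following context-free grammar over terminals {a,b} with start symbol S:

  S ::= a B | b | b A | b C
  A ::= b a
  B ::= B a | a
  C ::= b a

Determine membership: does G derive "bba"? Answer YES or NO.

CNF form of G:
  S -> T0 A | T0 C | T1 B | b
  A -> T0 T1
  B -> B T1 | a
  C -> T0 T1
  T0 -> b
  T1 -> a

Fill CYK table bottom-up:
  T[0,0] 'b' = {S,T0}  orig:{S}
  T[1,1] 'b' = {S,T0}  orig:{S}
  T[2,2] 'a' = {B,T1}  orig:{B}
  T[0,1] 'bb' = ∅
  T[1,2] 'ba' = {A,C}
  T[0,2] 'bba' = {S}

S ∈ T[0,2] ⇒ YES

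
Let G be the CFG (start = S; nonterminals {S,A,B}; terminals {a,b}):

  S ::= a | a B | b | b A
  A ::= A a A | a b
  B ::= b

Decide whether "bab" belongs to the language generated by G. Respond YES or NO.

CNF form of G:
  S -> T0 B | T1 A | a | b
  A -> A X2 | T0 T1
  B -> b
  T0 -> a
  T1 -> b
  X2 -> T0 A

CYK table (by increasing span):
  [0..0]={B,S,T1}  "b"  orig:{B,S}
  [1..1]={S,T0}  "a"  orig:{S}
  [2..2]={B,S,T1}  "b"  orig:{B,S}
  [0..1]=∅  "ba"
  [1..2]={A,S}  "ab"
  [0..2]={S}  "bab"

S ∈ T[0,2] ⇒ YES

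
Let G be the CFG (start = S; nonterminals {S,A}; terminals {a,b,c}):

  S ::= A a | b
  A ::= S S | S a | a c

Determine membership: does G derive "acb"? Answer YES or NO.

CNF form of G:
  S -> A T0 | b
  A -> S S | S T0 | T0 T1
  T0 -> a
  T1 -> c

Fill CYK table bottom-up:
  cell(0,0) a: {T0}  orig:{}
  cell(1,1) c: {T1}  orig:{}
  cell(2,2) b: {S}
  cell(0,1) ac: {A}
  cell(1,2) cb: ∅
  cell(0,2) acb: ∅

S ∉ T[0,2] ⇒ NO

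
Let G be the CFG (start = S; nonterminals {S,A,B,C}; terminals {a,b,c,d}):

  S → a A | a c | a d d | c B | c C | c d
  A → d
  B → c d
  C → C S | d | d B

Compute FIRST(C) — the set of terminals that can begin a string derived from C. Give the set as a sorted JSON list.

FIRST iteration:
pass 1:
  A via A→d: +{d}
  B via B→c d: +{c}
  C via C→d: +{d}
  S via S→a A: +{a}
  S via S→c B: +{c}
  S: {a,c}  A: {d}  B: {c}  C: {d}
pass 2: — fixpoint
  S: {a,c}  A: {d}  B: {c}  C: {d}

FIRST(C) = ["d"]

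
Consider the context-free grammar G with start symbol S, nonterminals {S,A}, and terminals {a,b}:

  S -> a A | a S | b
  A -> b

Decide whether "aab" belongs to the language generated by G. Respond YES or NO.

Convert to CNF:
  S -> T0 A | T0 S | b
  A -> b
  T0 -> a

CYK table (by increasing span):
  T[0,0] 'a' = {T0}  orig:{}
  T[1,1] 'a' = {T0}  orig:{}
  T[2,2] 'b' = {A,S}
  T[0,1] 'aa' = ∅
  T[1,2] 'ab' = {S}
  T[0,2] 'aab' = {S}

S ∈ T[0,2] ⇒ YES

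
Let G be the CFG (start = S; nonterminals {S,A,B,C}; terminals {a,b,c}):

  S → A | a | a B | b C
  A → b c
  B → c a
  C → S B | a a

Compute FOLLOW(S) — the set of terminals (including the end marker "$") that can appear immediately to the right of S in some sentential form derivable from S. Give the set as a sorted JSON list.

Compute FIRST by fixpoint:
round 1:
  A via A→b c: +{b}
  B via B→c a: +{c}
  C via C→a a: +{a}
  S via S→A: +{b}
  S via S→a: +{a}
  FIRST[S]={a,b}  FIRST[A]={b}  FIRST[B]={c}  FIRST[C]={a}
round 2:
  C via C→S B: +{b}
  FIRST[S]={a,b}  FIRST[A]={b}  FIRST[B]={c}  FIRST[C]={a,b}
round 3: — fixpoint
  FIRST[S]={a,b}  FIRST[A]={b}  FIRST[B]={c}  FIRST[C]={a,b}

FOLLOW iteration:
initialize: $ ∈ FOLLOW(S)
iter 1:
  C→S B: FOLLOW(S) ⊇ FIRST(B) = {c}; new: +{c}
  S→A: FOLLOW(A) ⊇ FOLLOW(S) ⊇ {$,c}; new: +{$,c}
  S→a B: FOLLOW(B) ⊇ FOLLOW(S) ⊇ {$,c}; new: +{$,c}
  S→b C: FOLLOW(C) ⊇ FOLLOW(S) ⊇ {$,c}; new: +{$,c}
  FOLLOW(S)={$,c}  FOLLOW(A)={$,c}  FOLLOW(B)={$,c}  FOLLOW(C)={$,c}
iter 2: — fixpoint
  FOLLOW(S)={$,c}  FOLLOW(A)={$,c}  FOLLOW(B)={$,c}  FOLLOW(C)={$,c}

FOLLOW(S) = ["$", "c"]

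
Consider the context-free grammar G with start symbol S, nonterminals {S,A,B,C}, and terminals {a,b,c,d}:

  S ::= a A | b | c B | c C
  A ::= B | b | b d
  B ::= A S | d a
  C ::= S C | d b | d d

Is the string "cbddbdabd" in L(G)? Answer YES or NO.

Convert to CNF:
  S -> T2 A | T3 B | T3 C | b
  A -> A S | T0 T1 | T1 T2 | b
  B -> A S | T1 T2
  C -> S C | T1 T0 | T1 T1
  T0 -> b
  T1 -> d
  T2 -> a
  T3 -> c

CYK fill:
  [0..0]={T3}  "c"  orig:{}
  [1..1]={A,S,T0}  "b"  orig:{A,S}
  [2..2]={T1}  "d"  orig:{}
  [3..3]={T1}  "d"  orig:{}
  [4..4]={A,S,T0}  "b"  orig:{A,S}
  [5..5]={T1}  "d"  orig:{}
  [6..6]={T2}  "a"  orig:{}
  [7..7]={A,S,T0}  "b"  orig:{A,S}
  [8..8]={T1}  "d"  orig:{}
  [0..1]=∅  "cb"
  [1..2]={A}  "bd"
  [2..3]={C}  "dd"
  [3..4]={C}  "db"
  [4..5]={A}  "bd"
  [5..6]={A,B}  "da"
  [6..7]={S}  "ab"
  [7..8]={A}  "bd"
  [0..2]=∅  "cbd"
  [1..3]={C}  "bdd"
  [2..4]=∅  "ddb"
  [3..5]=∅  "dbd"
  [4..6]=∅  "bda"
  [5..7]={A,B}  "dab"
  [6..8]={S}  "abd"
  [0..3]={S}  "cbdd"
  [1..4]=∅  "bddb"
  [2..5]=∅  "ddbd"
  [3..6]=∅  "dbda"
  [4..7]={A,B}  "bdab"
  [5..8]=∅  "dabd"
  [0..4]=∅  "cbddb"
  [1..5]=∅  "bddbd"
  [2..6]=∅  "ddbda"
  [3..7]=∅  "dbdab"
  [4..8]={A,B}  "bdabd"
  [0..5]=∅  "cbddbd"
  [1..6]=∅  "bddbda"
  [2..7]=∅  "ddbdab"
  [3..8]=∅  "dbdabd"
  [0..6]=∅  "cbddbda"
  [1..7]=∅  "bddbdab"
  [2..8]=∅  "ddbdabd"
  [0..7]=∅  "cbddbdab"
  [1..8]=∅  "bddbdabd"
  [0..8]=∅  "cbddbdabd"

S ∉ T[0,8] ⇒ NO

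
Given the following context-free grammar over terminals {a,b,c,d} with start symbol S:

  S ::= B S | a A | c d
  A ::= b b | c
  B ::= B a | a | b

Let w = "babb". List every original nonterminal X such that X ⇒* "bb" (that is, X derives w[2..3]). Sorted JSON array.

CNF form of G:
  S -> B S | T1 A | T2 T3
  A -> T0 T0 | c
  B -> B T1 | a | b
  T0 -> b
  T1 -> a
  T2 -> c
  T3 -> d

CYK fill, restricted to cells inside w[2..3]:
  [2..2]={B,T0}  "b"  orig:{B}
  [3..3]={B,T0}  "b"  orig:{B}
  [2..3]={A}  "bb"

Original NTs in T[2,3] deriving "bb": ["A"]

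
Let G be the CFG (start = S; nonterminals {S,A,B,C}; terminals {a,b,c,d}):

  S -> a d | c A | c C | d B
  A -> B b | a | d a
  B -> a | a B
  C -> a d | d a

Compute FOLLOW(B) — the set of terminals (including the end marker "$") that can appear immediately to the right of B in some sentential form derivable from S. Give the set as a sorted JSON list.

FIRST iteration:
iter 1:
  A via A→a: +{a}
  A via A→d a: +{d}
  B via B→a: +{a}
  C via C→a d: +{a}
  C via C→d a: +{d}
  S via S→a d: +{a}
  S via S→c A: +{c}
  S via S→d B: +{d}
  S: {a,c,d}  A: {a,d}  B: {a}  C: {a,d}
iter 2: (stable)
  S: {a,c,d}  A: {a,d}  B: {a}  C: {a,d}

FOLLOW sets:
initialize: $ ∈ FOLLOW(S)
round 1:
  A→B b: FOLLOW(B) ⊇ FIRST(b) = {b}; new: +{b}
  S→c A: FOLLOW(A) ⊇ FOLLOW(S) ⊇ {$}; new: +{$}
  S→c C: FOLLOW(C) ⊇ FOLLOW(S) ⊇ {$}; new: +{$}
  S→d B: FOLLOW(B) ⊇ FOLLOW(S) ⊇ {$}; new: +{$}
  FOLLOW[S]={$}  FOLLOW[A]={$}  FOLLOW[B]={$,b}  FOLLOW[C]={$}
round 2: (stable)
  FOLLOW[S]={$}  FOLLOW[A]={$}  FOLLOW[B]={$,b}  FOLLOW[C]={$}

FOLLOW(B) = ["$", "b"]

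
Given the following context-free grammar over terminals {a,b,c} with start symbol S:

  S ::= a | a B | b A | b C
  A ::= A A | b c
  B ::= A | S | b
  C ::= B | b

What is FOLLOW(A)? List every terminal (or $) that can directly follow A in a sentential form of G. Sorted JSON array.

Compute FIRST by fixpoint:
pass 1:
  A via A→b c: +{b}
  B via B→A: +{b}
  C via C→B: +{b}
  S via S→a: +{a}
  S via S→b A: +{b}
  FIRST[S]={a,b}  FIRST[A]={b}  FIRST[B]={b}  FIRST[C]={b}
pass 2:
  B via B→S: +{a}
  C via C→B: +{a}
  FIRST[S]={a,b}  FIRST[A]={b}  FIRST[B]={a,b}  FIRST[C]={a,b}
pass 3: (stable)
  FIRST[S]={a,b}  FIRST[A]={b}  FIRST[B]={a,b}  FIRST[C]={a,b}

FOLLOW iteration:
FOLLOW(S) := {$}
iter 1:
  A→A A: FOLLOW(A) ⊇ FIRST(A) = {b}; new: +{b}
  S→a B: FOLLOW(B) ⊇ FOLLOW(S) ⊇ {$}; new: +{$}
  S→b A: FOLLOW(A) ⊇ FOLLOW(S) ⊇ {$}; new: +{$}
  S→b C: FOLLOW(C) ⊇ FOLLOW(S) ⊇ {$}; new: +{$}
  FOLLOW(S)={$}  FOLLOW(A)={$,b}  FOLLOW(B)={$}  FOLLOW(C)={$}
iter 2: — fixpoint
  FOLLOW(S)={$}  FOLLOW(A)={$,b}  FOLLOW(B)={$}  FOLLOW(C)={$}

FOLLOW(A) = ["$", "b"]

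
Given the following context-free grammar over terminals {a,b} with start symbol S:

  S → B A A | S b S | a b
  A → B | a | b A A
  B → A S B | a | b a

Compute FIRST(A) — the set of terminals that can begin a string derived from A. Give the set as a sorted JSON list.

Compute FIRST by fixpoint:
round 1:
  A via A→a: +{a}
  A via A→b A A: +{b}
  B via B→A S B: +{a,b}
  S via S→B A A: +{a,b}
  S: {a,b}  A: {a,b}  B: {a,b}
round 2: (stable)
  S: {a,b}  A: {a,b}  B: {a,b}

FIRST(A) = ["a", "b"]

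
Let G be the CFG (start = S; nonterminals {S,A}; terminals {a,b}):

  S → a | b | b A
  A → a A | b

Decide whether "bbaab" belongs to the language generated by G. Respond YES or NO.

CNF form of G:
  S -> T1 A | a | b
  A -> T0 A | b
  T0 -> a
  T1 -> b

Fill CYK table bottom-up:
  cell(0,0) b: {A,S,T1}  orig:{A,S}
  cell(1,1) b: {A,S,T1}  orig:{A,S}
  cell(2,2) a: {S,T0}  orig:{S}
  cell(3,3) a: {S,T0}  orig:{S}
  cell(4,4) b: {A,S,T1}  orig:{A,S}
  cell(0,1) bb: {S}
  cell(1,2) ba: ∅
  cell(2,3) aa: ∅
  cell(3,4) ab: {A}
  cell(0,2) bba: ∅
  cell(1,3) baa: ∅
  cell(2,4) aab: {A}
  cell(0,3) bbaa: ∅
  cell(1,4) baab: {S}
  cell(0,4) bbaab: ∅

S ∉ T[0,4] ⇒ NO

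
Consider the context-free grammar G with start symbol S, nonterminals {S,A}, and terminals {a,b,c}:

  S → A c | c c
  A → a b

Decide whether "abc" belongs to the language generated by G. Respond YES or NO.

Convert to CNF:
  S -> A T2 | T2 T2
  A -> T0 T1
  T0 -> a
  T1 -> b
  T2 -> c

Fill CYK table bottom-up:
  [0..0]={T0}  "a"  orig:{}
  [1..1]={T1}  "b"  orig:{}
  [2..2]={T2}  "c"  orig:{}
  [0..1]={A}  "ab"
  [1..2]=∅  "bc"
  [0..2]={S}  "abc"

S ∈ T[0,2] ⇒ YES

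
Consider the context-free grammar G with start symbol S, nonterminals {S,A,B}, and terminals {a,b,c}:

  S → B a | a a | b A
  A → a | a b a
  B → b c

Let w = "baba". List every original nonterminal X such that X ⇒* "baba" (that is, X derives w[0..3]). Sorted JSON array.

CNF form of G:
  S -> B T0 | T0 T0 | T1 A
  A -> T0 X3 | a
  B -> T1 T2
  T0 -> a
  T1 -> b
  T2 -> c
  X3 -> T1 T0

Fill CYK table bottom-up — only the sub-triangle for w[0..3]:
  T[0,0] 'b' = {T1}  orig:{}
  T[1,1] 'a' = {A,T0}  orig:{A}
  T[2,2] 'b' = {T1}  orig:{}
  T[3,3] 'a' = {A,T0}  orig:{A}
  T[0,1] 'ba' = {S,X3}  orig:{S}
  T[1,2] 'ab' = ∅
  T[2,3] 'ba' = {S,X3}  orig:{S}
  T[0,2] 'bab' = ∅
  T[1,3] 'aba' = {A}
  T[0,3] 'baba' = {S}

Original NTs in T[0,3] deriving "baba": ["S"]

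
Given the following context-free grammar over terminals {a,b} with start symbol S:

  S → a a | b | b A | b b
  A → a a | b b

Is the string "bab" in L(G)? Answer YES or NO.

CNF form of G:
  S -> T0 T0 | T1 A | T1 T1 | b
  A -> T0 T0 | T1 T1
  T0 -> a
  T1 -> b

CYK table (by increasing span):
  T[0,0] 'b' = {S,T1}  orig:{S}
  T[1,1] 'a' = {T0}  orig:{}
  T[2,2] 'b' = {S,T1}  orig:{S}
  T[0,1] 'ba' = ∅
  T[1,2] 'ab' = ∅
  T[0,2] 'bab' = ∅

S ∉ T[0,2] ⇒ NO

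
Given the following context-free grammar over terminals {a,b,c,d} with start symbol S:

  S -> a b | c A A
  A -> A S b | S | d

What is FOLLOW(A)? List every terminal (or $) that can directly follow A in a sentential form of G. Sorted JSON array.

FIRST iteration:
round 1:
  A via A→d: +{d}
  S via S→a b: +{a}
  S via S→c A A: +{c}
  FIRST(S)={a,c}  FIRST(A)={d}
round 2:
  A via A→S: +{a,c}
  FIRST(S)={a,c}  FIRST(A)={a,c,d}
round 3: (no change)
  FIRST(S)={a,c}  FIRST(A)={a,c,d}

Compute FOLLOW by fixpoint:
seed FOLLOW(S) with $
[1]
  A→A S b: FOLLOW(A) ⊇ FIRST(S) = {a,c}; new: +{a,c}
  A→A S b: FOLLOW(S) ⊇ FIRST(b) = {b}; new: +{b}
  A→S: FOLLOW(S) ⊇ FOLLOW(A) ⊇ {a,c}; new: +{a,c}
  S→c A A: FOLLOW(A) ⊇ FIRST(A) = {a,c,d}; new: +{d}
  S→c A A: FOLLOW(A) ⊇ FOLLOW(S) ⊇ {$,a,b,c}; new: +{$,b}
  S: {$,a,b,c}  A: {$,a,b,c,d}
[2]
  A→S: FOLLOW(S) ⊇ FOLLOW(A) ⊇ {$,a,b,c,d}; new: +{d}
  S: {$,a,b,c,d}  A: {$,a,b,c,d}
[3] — fixpoint
  S: {$,a,b,c,d}  A: {$,a,b,c,d}

FOLLOW(A) = ["$", "a", "b", "c", "d"]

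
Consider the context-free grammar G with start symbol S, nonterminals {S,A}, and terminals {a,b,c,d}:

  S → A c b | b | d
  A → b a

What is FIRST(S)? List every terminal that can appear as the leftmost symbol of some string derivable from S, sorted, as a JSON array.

Compute FIRST by fixpoint:
round 1:
  A via A→b a: +{b}
  S via S→A c b: +{b}
  S via S→d: +{d}
  FIRST[S]={b,d}  FIRST[A]={b}
round 2: (no change)
  FIRST[S]={b,d}  FIRST[A]={b}

FIRST(S) = ["b", "d"]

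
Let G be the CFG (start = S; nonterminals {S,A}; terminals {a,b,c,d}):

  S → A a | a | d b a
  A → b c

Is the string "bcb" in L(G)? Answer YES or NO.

Convert to CNF:
  S -> A T2 | T3 X4 | a
  A -> T0 T1
  T0 -> b
  T1 -> c
  T2 -> a
  T3 -> d
  X4 -> T0 T2

Fill CYK table bottom-up:
  cell(0,0) b: {T0}  orig:{}
  cell(1,1) c: {T1}  orig:{}
  cell(2,2) b: {T0}  orig:{}
  cell(0,1) bc: {A}
  cell(1,2) cb: ∅
  cell(0,2) bcb: ∅

S ∉ T[0,2] ⇒ NO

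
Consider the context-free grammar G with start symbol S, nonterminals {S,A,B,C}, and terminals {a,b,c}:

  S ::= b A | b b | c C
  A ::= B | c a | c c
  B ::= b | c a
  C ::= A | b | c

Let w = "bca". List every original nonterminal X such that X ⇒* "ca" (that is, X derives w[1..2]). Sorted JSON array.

CNF form of G:
  S -> T0 C | T2 A | T2 T2
  A -> T0 T0 | T0 T1 | b
  B -> T0 T1 | b
  C -> T0 T0 | T0 T1 | b | c
  T0 -> c
  T1 -> a
  T2 -> b

CYK fill — only the sub-triangle for w[1..2]:
  cell(1,1) c: {C,T0}  orig:{C}
  cell(2,2) a: {T1}  orig:{}
  cell(1,2) ca: {A,B,C}

Original NTs in T[1,2] deriving "ca": ["A", "B", "C"]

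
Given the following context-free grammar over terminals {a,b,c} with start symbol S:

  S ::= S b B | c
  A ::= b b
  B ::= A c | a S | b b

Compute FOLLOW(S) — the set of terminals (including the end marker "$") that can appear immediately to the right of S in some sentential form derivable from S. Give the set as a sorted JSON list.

FIRST sets, iterate to fixpoint:
round 1:
  A via A→b b: +{b}
  B via B→A c: +{b}
  B via B→a S: +{a}
  S via S→c: +{c}
  FIRST(S)={c}  FIRST(A)={b}  FIRST(B)={a,b}
round 2: (stable)
  FIRST(S)={c}  FIRST(A)={b}  FIRST(B)={a,b}

FOLLOW iteration:
seed FOLLOW(S) with $
round 1:
  B→A c: FOLLOW(A) ⊇ FIRST(c) = {c}; new: +{c}
  S→S b B: FOLLOW(S) ⊇ FIRST(b) = {b}; new: +{b}
  S→S b B: FOLLOW(B) ⊇ FOLLOW(S) ⊇ {$,b}; new: +{$,b}
  FOLLOW(S)={$,b}  FOLLOW(A)={c}  FOLLOW(B)={$,b}
round 2: (no change)
  FOLLOW(S)={$,b}  FOLLOW(A)={c}  FOLLOW(B)={$,b}

FOLLOW(S) = ["$", "b"]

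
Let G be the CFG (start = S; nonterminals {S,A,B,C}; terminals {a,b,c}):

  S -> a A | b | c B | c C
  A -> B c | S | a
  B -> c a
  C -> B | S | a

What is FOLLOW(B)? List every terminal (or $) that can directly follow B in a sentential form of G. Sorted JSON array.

Compute FIRST by fixpoint:
[1]
  A via A→a: +{a}
  B via B→c a: +{c}
  C via C→B: +{c}
  C via C→a: +{a}
  S via S→a A: +{a}
  S via S→b: +{b}
  S via S→c B: +{c}
  S: {a,b,c}  A: {a}  B: {c}  C: {a,c}
[2]
  A via A→B c: +{c}
  A via A→S: +{b}
  C via C→S: +{b}
  S: {a,b,c}  A: {a,b,c}  B: {c}  C: {a,b,c}
[3] — fixpoint
  S: {a,b,c}  A: {a,b,c}  B: {c}  C: {a,b,c}

Compute FOLLOW by fixpoint:
FOLLOW(S) := {$}
[1]
  A→B c: FOLLOW(B) ⊇ FIRST(c) = {c}; new: +{c}
  S→a A: FOLLOW(A) ⊇ FOLLOW(S) ⊇ {$}; new: +{$}
  S→c B: FOLLOW(B) ⊇ FOLLOW(S) ⊇ {$}; new: +{$}
  S→c C: FOLLOW(C) ⊇ FOLLOW(S) ⊇ {$}; new: +{$}
  FOLLOW[S]={$}  FOLLOW[A]={$}  FOLLOW[B]={$,c}  FOLLOW[C]={$}
[2] — fixpoint
  FOLLOW[S]={$}  FOLLOW[A]={$}  FOLLOW[B]={$,c}  FOLLOW[C]={$}

FOLLOW(B) = ["$", "c"]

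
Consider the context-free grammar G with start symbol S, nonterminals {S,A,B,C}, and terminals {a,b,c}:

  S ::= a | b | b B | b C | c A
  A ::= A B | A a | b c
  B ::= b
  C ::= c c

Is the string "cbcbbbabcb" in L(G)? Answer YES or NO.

Convert to CNF:
  S -> T1 B | T1 C | T2 A | a | b
  A -> A B | A T0 | T1 T2
  B -> b
  C -> T2 T2
  T0 -> a
  T1 -> b
  T2 -> c

Fill CYK table bottom-up:
  T[0,0] 'c' = {T2}  orig:{}
  T[1,1] 'b' = {B,S,T1}  orig:{B,S}
  T[2,2] 'c' = {T2}  orig:{}
  T[3,3] 'b' = {B,S,T1}  orig:{B,S}
  T[4,4] 'b' = {B,S,T1}  orig:{B,S}
  T[5,5] 'b' = {B,S,T1}  orig:{B,S}
  T[6,6] 'a' = {S,T0}  orig:{S}
  T[7,7] 'b' = {B,S,T1}  orig:{B,S}
  T[8,8] 'c' = {T2}  orig:{}
  T[9,9] 'b' = {B,S,T1}  orig:{B,S}
  T[0,1] 'cb' = ∅
  T[1,2] 'bc' = {A}
  T[2,3] 'cb' = ∅
  T[3,4] 'bb' = {S}
  T[4,5] 'bb' = {S}
  T[5,6] 'ba' = ∅
  T[6,7] 'ab' = ∅
  T[7,8] 'bc' = {A}
  T[8,9] 'cb' = ∅
  T[0,2] 'cbc' = {S}
  T[1,3] 'bcb' = {A}
  T[2,4] 'cbb' = ∅
  T[3,5] 'bbb' = ∅
  T[4,6] 'bba' = ∅
  T[5,7] 'bab' = ∅
  T[6,8] 'abc' = ∅
  T[7,9] 'bcb' = {A}
  T[0,3] 'cbcb' = {S}
  T[1,4] 'bcbb' = {A}
  T[2,5] 'cbbb' = ∅
  T[3,6] 'bbba' = ∅
  T[4,7] 'bbab' = ∅
  T[5,8] 'babc' = ∅
  T[6,9] 'abcb' = ∅
  T[0,4] 'cbcbb' = {S}
  T[1,5] 'bcbbb' = {A}
  T[2,6] 'cbbba' = ∅
  T[3,7] 'bbbab' = ∅
  T[4,8] 'bbabc' = ∅
  T[5,9] 'babcb' = ∅
  T[0,5] 'cbcbbb' = {S}
  T[1,6] 'bcbbba' = {A}
  T[2,7] 'cbbbab' = ∅
  T[3,8] 'bbbabc' = ∅
  T[4,9] 'bbabcb' = ∅
  T[0,6] 'cbcbbba' = {S}
  T[1,7] 'bcbbbab' = {A}
  T[2,8] 'cbbbabc' = ∅
  T[3,9] 'bbbabcb' = ∅
  T[0,7] 'cbcbbbab' = {S}
  T[1,8] 'bcbbbabc' = ∅
  T[2,9] 'cbbbabcb' = ∅
  T[0,8] 'cbcbbbabc' = ∅
  T[1,9] 'bcbbbabcb' = ∅
  T[0,9] 'cbcbbbabcb' = ∅

S ∉ T[0,9] ⇒ NO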